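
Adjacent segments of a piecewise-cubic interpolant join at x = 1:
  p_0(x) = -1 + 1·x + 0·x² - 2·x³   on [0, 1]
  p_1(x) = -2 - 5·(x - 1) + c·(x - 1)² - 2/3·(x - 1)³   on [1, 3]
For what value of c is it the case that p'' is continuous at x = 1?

p_0''(x) = 0 - 12·x, so p_0''(1) = -12. On the right, p_1''(1) = 2c, so c = -6.

-6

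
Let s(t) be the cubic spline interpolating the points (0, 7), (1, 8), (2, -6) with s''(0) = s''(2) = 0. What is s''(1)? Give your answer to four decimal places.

-22.5000

With m_i denoting the second derivative at x_i, h_i = 1, 1, and Δ_i = (y_(i+1) − y_i)/h_i = 1, -14:
  1·m_0 + 4·m_1 + 1·m_2 = 6(Δ_1 - Δ_0) = -90
Natural end conditions: m_0 = m_2 = 0.
Solving: m_0 = 0, m_1 = -45/2, m_2 = 0.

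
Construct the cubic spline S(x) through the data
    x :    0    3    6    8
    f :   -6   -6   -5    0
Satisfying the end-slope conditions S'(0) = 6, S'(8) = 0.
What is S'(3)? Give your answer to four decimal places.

-1.9605

With m_i denoting the second derivative at x_i, h_i = 3, 3, 2, and Δ_i = (y_(i+1) − y_i)/h_i = 0, 1/3, 5/2:
  3·m_0 + 12·m_1 + 3·m_2 = 6(Δ_1 - Δ_0) = 2
  3·m_1 + 10·m_2 + 2·m_3 = 6(Δ_2 - Δ_1) = 13
Clamped end conditions give two more equations: 2h_0·m_0 + h_0·m_1 = 6(Δ_0 - S'(0)) = -36 and h_2·m_2 + 2h_2·m_3 = 6(S'(8) - Δ_2) = -15.
Hence m_0 = -763/114, m_1 = 79/57, m_2 = 69/38, m_3 = -177/38.
On [3, 6], S'(x) = b_1 + 2c_1·(x - 3) + 3d_1·(x - 3)² with b_1 = Δ_1 - h_1(2m_1 + m_2)/6 = -149/76, c_1 = m_1/2 = 79/114, d_1 = (m_2 - m_1)/(6h_1) = 49/2052. So S'(3) = -149/76.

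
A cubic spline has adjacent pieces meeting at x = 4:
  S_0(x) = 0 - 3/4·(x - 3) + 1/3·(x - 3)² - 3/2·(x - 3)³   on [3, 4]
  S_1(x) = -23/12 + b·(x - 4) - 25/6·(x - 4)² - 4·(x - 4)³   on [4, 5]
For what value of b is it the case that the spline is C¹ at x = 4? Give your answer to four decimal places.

-4.5833

S_0'(x) = -3/4 + 2/3·(x - 3) - 9/2·(x - 3)², so S_0'(4) = -55/12. On the right, S_1'(4) = b, so b = -55/12.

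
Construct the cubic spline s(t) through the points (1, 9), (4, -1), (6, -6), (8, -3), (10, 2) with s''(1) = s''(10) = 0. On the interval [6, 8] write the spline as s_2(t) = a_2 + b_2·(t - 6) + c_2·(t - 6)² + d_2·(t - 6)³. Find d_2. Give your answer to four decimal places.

-0.2529

With m_i denoting the second derivative at x_i, h_i = 3, 2, 2, 2, and Δ_i = (y_(i+1) − y_i)/h_i = -10/3, -5/2, 3/2, 5/2:
  3·m_0 + 10·m_1 + 2·m_2 = 6(Δ_1 - Δ_0) = 5
  2·m_1 + 8·m_2 + 2·m_3 = 6(Δ_2 - Δ_1) = 24
  2·m_2 + 8·m_3 + 2·m_4 = 6(Δ_3 - Δ_2) = 6
Natural end conditions: m_0 = m_4 = 0.
Solving: m_0 = 0, m_1 = -15/142, m_2 = 215/71, m_3 = -1/142, m_4 = 0.
On [6, 8], with s_2(t) = a_2 + b_2·(t - 6) + c_2·(t - 6)² + d_2·(t - 6)³: c_2 = m_2/2 = 215/142, d_2 = (m_3 - m_2)/(6h_2) = -431/1704, b_2 = Δ_2 - h_2(2m_2 + m_3)/6 = -110/213.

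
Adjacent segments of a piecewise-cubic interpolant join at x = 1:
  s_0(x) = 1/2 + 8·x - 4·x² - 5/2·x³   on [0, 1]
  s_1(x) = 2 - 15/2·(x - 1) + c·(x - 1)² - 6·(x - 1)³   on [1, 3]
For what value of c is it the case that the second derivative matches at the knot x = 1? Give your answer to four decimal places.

s_0''(x) = -8 - 15·x, so s_0''(1) = -23. On the right, s_1''(1) = 2c, so c = -23/2.

-11.5000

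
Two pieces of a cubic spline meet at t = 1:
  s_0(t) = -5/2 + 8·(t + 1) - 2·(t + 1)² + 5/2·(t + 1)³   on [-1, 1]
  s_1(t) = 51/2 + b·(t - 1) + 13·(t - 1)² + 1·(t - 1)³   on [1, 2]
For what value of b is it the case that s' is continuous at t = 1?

30

s_0'(t) = 8 - 4·(t + 1) + 15/2·(t + 1)², so s_0'(1) = 30. On the right, s_1'(1) = b, so b = 30.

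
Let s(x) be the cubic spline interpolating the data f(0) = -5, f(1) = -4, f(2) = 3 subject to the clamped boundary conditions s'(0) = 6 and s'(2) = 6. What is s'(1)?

3

With M_i denoting the second derivative at x_i, h_i = 1, 1, and Δ_i = (y_(i+1) − y_i)/h_i = 1, 7:
  1·M_0 + 4·M_1 + 1·M_2 = 6(Δ_1 - Δ_0) = 36
Clamped end conditions give two more equations: 2h_0·M_0 + h_0·M_1 = 6(Δ_0 - s'(0)) = -30 and h_1·M_1 + 2h_1·M_2 = 6(s'(2) - Δ_1) = -6.
Solving: M_0 = -24, M_1 = 18, M_2 = -12.
On [1, 2], s'(x) = b_1 + 2c_1·(x - 1) + 3d_1·(x - 1)² with b_1 = Δ_1 - h_1(2M_1 + M_2)/6 = 3, c_1 = M_1/2 = 9, d_1 = (M_2 - M_1)/(6h_1) = -5. So s'(1) = 3.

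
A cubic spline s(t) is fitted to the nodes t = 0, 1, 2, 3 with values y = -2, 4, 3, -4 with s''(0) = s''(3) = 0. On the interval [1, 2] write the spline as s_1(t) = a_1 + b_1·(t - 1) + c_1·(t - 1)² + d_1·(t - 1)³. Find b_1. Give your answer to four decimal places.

3.0667

Write m_i for s''(x_i). With h_i = 1, 1, 1 and divided differences Δ_i = 6, -1, -7, the continuity of s' gives the tridiagonal system
  1·m_0 + 4·m_1 + 1·m_2 = 6(Δ_1 - Δ_0) = -42
  1·m_1 + 4·m_2 + 1·m_3 = 6(Δ_2 - Δ_1) = -36
Natural end conditions: m_0 = m_3 = 0.
Forward elimination and back-substitution give m_0 = 0, m_1 = -44/5, m_2 = -34/5, m_3 = 0.
On [1, 2], with s_1(t) = a_1 + b_1·(t - 1) + c_1·(t - 1)² + d_1·(t - 1)³: c_1 = m_1/2 = -22/5, d_1 = (m_2 - m_1)/(6h_1) = 1/3, b_1 = Δ_1 - h_1(2m_1 + m_2)/6 = 46/15.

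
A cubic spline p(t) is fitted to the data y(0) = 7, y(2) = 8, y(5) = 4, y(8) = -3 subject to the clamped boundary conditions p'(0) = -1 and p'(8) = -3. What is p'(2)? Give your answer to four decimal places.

0.3684

Write M_i for p''(x_i). With h_i = 2, 3, 3 and divided differences Δ_i = 1/2, -4/3, -7/3, the continuity of p' gives the tridiagonal system
  2·M_0 + 10·M_1 + 3·M_2 = 6(Δ_1 - Δ_0) = -11
  3·M_1 + 12·M_2 + 3·M_3 = 6(Δ_2 - Δ_1) = -6
Clamped end conditions give two more equations: 2h_0·M_0 + h_0·M_1 = 6(Δ_0 - p'(0)) = 9 and h_2·M_2 + 2h_2·M_3 = 6(p'(8) - Δ_2) = -4.
Solving: M_0 = 119/38, M_1 = -67/38, M_2 = 7/57, M_3 = -83/114.
On [2, 5], p'(t) = b_1 + 2c_1·(t - 2) + 3d_1·(t - 2)² with b_1 = Δ_1 - h_1(2M_1 + M_2)/6 = 7/19, c_1 = M_1/2 = -67/76, d_1 = (M_2 - M_1)/(6h_1) = 215/2052. So p'(2) = 7/19.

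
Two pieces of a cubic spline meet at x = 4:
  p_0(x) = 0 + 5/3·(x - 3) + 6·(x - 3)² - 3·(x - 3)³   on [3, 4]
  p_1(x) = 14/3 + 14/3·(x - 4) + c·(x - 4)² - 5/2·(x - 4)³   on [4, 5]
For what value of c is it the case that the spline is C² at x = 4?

-3

p_0''(x) = 12 - 18·(x - 3), so p_0''(4) = -6. On the right, p_1''(4) = 2c, so c = -3.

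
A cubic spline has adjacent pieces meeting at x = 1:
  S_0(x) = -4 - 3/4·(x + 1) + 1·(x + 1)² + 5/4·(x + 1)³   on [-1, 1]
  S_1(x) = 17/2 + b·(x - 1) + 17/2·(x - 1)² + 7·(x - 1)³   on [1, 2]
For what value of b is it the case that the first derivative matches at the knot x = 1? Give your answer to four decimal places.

18.2500

S_0'(x) = -3/4 + 2·(x + 1) + 15/4·(x + 1)², so S_0'(1) = 73/4. On the right, S_1'(1) = b, so b = 73/4.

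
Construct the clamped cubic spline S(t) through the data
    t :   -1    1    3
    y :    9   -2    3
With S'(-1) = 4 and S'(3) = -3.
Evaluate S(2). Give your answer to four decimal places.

0.6250

Let σ_i = S''(x_i). Step sizes h_i = 2, 2; slopes of the chords Δ_i = (y_(i+1) - y_i)/h_i = -11/2, 5/2.
  2·σ_0 + 8·σ_1 + 2·σ_2 = 6(Δ_1 - Δ_0) = 48
Clamped end conditions give two more equations: 2h_0·σ_0 + h_0·σ_1 = 6(Δ_0 - S'(-1)) = -57 and h_1·σ_1 + 2h_1·σ_2 = 6(S'(3) - Δ_1) = -33.
Solving the tridiagonal system: σ_0 = -22, σ_1 = 31/2, σ_2 = -16.
On [1, 3], S(t) = -2 - 5/2·(t - 1) + 31/4·(t - 1)² - 21/8·(t - 1)³.
With (t - 1) = 1: S(2) = 5/8.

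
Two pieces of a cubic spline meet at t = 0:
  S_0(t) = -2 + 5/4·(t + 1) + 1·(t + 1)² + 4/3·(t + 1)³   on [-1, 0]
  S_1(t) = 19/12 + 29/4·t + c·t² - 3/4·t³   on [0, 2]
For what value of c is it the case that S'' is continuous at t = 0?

5

S_0''(t) = 2 + 8·(t + 1), so S_0''(0) = 10. On the right, S_1''(0) = 2c, so c = 5.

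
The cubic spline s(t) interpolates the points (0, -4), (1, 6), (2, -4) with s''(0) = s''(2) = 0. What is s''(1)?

-30

Put M_i = s'' at the i-th knot. Here h = (1, 1) and Δ = (10, -10), so the interior equations h_(i-1)·M_(i-1) + 2(h_(i-1)+h_i)·M_i + h_i·M_(i+1) = 6(Δ_i − Δ_(i-1)) read
  1·M_0 + 4·M_1 + 1·M_2 = 6(Δ_1 - Δ_0) = -120
Natural end conditions: M_0 = M_2 = 0.
Hence M_0 = 0, M_1 = -30, M_2 = 0.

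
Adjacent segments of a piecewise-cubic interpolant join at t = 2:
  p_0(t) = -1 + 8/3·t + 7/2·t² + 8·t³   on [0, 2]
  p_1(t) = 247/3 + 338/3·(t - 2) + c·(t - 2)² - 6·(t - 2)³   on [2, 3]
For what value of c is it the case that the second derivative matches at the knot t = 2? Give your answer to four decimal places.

51.5000

p_0''(t) = 7 + 48·t, so p_0''(2) = 103. On the right, p_1''(2) = 2c, so c = 103/2.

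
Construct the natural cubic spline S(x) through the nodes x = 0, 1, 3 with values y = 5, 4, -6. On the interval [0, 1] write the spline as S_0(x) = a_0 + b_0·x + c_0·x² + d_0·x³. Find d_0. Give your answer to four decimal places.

Let M_i = S''(x_i). Step sizes h_i = 1, 2; slopes of the chords Δ_i = (y_(i+1) - y_i)/h_i = -1, -5.
  1·M_0 + 6·M_1 + 2·M_2 = 6(Δ_1 - Δ_0) = -24
Natural end conditions: M_0 = M_2 = 0.
Solving the tridiagonal system: M_0 = 0, M_1 = -4, M_2 = 0.
On [0, 1], with S_0(x) = a_0 + b_0·x + c_0·x² + d_0·x³: c_0 = M_0/2 = 0, d_0 = (M_1 - M_0)/(6h_0) = -2/3, b_0 = Δ_0 - h_0(2M_0 + M_1)/6 = -1/3.

-0.6667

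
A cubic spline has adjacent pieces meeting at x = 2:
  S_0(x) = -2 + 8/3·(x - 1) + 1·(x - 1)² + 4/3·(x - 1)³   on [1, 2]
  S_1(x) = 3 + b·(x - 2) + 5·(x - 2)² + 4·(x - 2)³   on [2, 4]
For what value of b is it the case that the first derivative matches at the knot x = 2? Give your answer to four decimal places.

S_0'(x) = 8/3 + 2·(x - 1) + 4·(x - 1)², so S_0'(2) = 26/3. On the right, S_1'(2) = b, so b = 26/3.

8.6667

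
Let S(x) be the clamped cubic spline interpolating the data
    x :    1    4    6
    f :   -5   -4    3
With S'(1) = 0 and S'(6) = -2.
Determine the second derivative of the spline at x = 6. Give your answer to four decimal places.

-10.5500

Put M_i = S'' at the i-th knot. Here h = (3, 2) and Δ = (1/3, 7/2), so the interior equations h_(i-1)·M_(i-1) + 2(h_(i-1)+h_i)·M_i + h_i·M_(i+1) = 6(Δ_i − Δ_(i-1)) read
  3·M_0 + 10·M_1 + 2·M_2 = 6(Δ_1 - Δ_0) = 19
Clamped end conditions give two more equations: 2h_0·M_0 + h_0·M_1 = 6(Δ_0 - S'(1)) = 2 and h_1·M_1 + 2h_1·M_2 = 6(S'(6) - Δ_1) = -33.
Hence M_0 = -59/30, M_1 = 23/5, M_2 = -211/20.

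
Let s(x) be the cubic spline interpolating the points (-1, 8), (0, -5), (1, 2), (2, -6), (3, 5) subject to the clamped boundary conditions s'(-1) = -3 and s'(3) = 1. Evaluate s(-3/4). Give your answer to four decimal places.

5.7185

With M_i denoting the second derivative at x_i, h_i = 1, 1, 1, 1, and Δ_i = (y_(i+1) − y_i)/h_i = -13, 7, -8, 11:
  1·M_0 + 4·M_1 + 1·M_2 = 6(Δ_1 - Δ_0) = 120
  1·M_1 + 4·M_2 + 1·M_3 = 6(Δ_2 - Δ_1) = -90
  1·M_2 + 4·M_3 + 1·M_4 = 6(Δ_3 - Δ_2) = 114
Clamped end conditions give two more equations: 2h_0·M_0 + h_0·M_1 = 6(Δ_0 - s'(-1)) = -60 and h_3·M_3 + 2h_3·M_4 = 6(s'(3) - Δ_3) = -60.
Solving the tridiagonal system: M_0 = -1643/28, M_1 = 803/14, M_2 = -203/4, M_3 = 779/14, M_4 = -1619/28.
On [-1, 0], s(x) = 8 - 3·(x + 1) - 1643/56·(x + 1)² + 1083/56·(x + 1)³.
With (x + 1) = 1/4: s(-3/4) = 20495/3584.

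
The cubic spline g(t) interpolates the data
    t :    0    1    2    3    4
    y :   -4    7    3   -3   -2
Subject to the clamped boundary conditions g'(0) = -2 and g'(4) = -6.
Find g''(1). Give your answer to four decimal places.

Write M_i for g''(x_i). With h_i = 1, 1, 1, 1 and divided differences Δ_i = 11, -4, -6, 1, the continuity of g' gives the tridiagonal system
  1·M_0 + 4·M_1 + 1·M_2 = 6(Δ_1 - Δ_0) = -90
  1·M_1 + 4·M_2 + 1·M_3 = 6(Δ_2 - Δ_1) = -12
  1·M_2 + 4·M_3 + 1·M_4 = 6(Δ_3 - Δ_2) = 42
Clamped end conditions give two more equations: 2h_0·M_0 + h_0·M_1 = 6(Δ_0 - g'(0)) = 78 and h_3·M_3 + 2h_3·M_4 = 6(g'(4) - Δ_3) = -42.
Solving: M_0 = 404/7, M_1 = -262/7, M_2 = 2, M_3 = 122/7, M_4 = -208/7.

-37.4286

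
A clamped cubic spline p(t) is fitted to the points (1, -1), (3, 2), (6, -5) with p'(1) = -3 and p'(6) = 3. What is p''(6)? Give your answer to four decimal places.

8.8333

Write M_i for p''(x_i). With h_i = 2, 3 and divided differences Δ_i = 3/2, -7/3, the continuity of p' gives the tridiagonal system
  2·M_0 + 10·M_1 + 3·M_2 = 6(Δ_1 - Δ_0) = -23
Clamped end conditions give two more equations: 2h_0·M_0 + h_0·M_1 = 6(Δ_0 - p'(1)) = 27 and h_1·M_1 + 2h_1·M_2 = 6(p'(6) - Δ_1) = 32.
Solving: M_0 = 41/4, M_1 = -7, M_2 = 53/6.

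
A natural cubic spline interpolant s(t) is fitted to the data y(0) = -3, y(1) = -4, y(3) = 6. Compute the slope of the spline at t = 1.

With m_i denoting the second derivative at x_i, h_i = 1, 2, and Δ_i = (y_(i+1) − y_i)/h_i = -1, 5:
  1·m_0 + 6·m_1 + 2·m_2 = 6(Δ_1 - Δ_0) = 36
Natural end conditions: m_0 = m_2 = 0.
Forward elimination and back-substitution give m_0 = 0, m_1 = 6, m_2 = 0.
On [1, 3], s'(t) = b_1 + 2c_1·(t - 1) + 3d_1·(t - 1)² with b_1 = Δ_1 - h_1(2m_1 + m_2)/6 = 1, c_1 = m_1/2 = 3, d_1 = (m_2 - m_1)/(6h_1) = -1/2. So s'(1) = 1.

1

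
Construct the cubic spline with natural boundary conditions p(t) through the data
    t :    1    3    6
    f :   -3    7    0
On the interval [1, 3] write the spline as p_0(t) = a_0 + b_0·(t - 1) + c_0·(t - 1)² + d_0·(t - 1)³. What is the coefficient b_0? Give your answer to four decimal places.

Write M_i for p''(x_i). With h_i = 2, 3 and divided differences Δ_i = 5, -7/3, the continuity of p' gives the tridiagonal system
  2·M_0 + 10·M_1 + 3·M_2 = 6(Δ_1 - Δ_0) = -44
Natural end conditions: M_0 = M_2 = 0.
Forward elimination and back-substitution give M_0 = 0, M_1 = -22/5, M_2 = 0.
On [1, 3], with p_0(t) = a_0 + b_0·(t - 1) + c_0·(t - 1)² + d_0·(t - 1)³: c_0 = M_0/2 = 0, d_0 = (M_1 - M_0)/(6h_0) = -11/30, b_0 = Δ_0 - h_0(2M_0 + M_1)/6 = 97/15.

6.4667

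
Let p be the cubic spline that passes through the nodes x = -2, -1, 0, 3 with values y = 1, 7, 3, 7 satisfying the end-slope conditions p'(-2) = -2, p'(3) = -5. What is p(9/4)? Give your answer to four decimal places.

Put m_i = p'' at the i-th knot. Here h = (1, 1, 3) and Δ = (6, -4, 4/3), so the interior equations h_(i-1)·m_(i-1) + 2(h_(i-1)+h_i)·m_i + h_i·m_(i+1) = 6(Δ_i − Δ_(i-1)) read
  1·m_0 + 4·m_1 + 1·m_2 = 6(Δ_1 - Δ_0) = -60
  1·m_1 + 8·m_2 + 3·m_3 = 6(Δ_2 - Δ_1) = 32
Clamped end conditions give two more equations: 2h_0·m_0 + h_0·m_1 = 6(Δ_0 - p'(-2)) = 48 and h_2·m_2 + 2h_2·m_3 = 6(p'(3) - Δ_2) = -38.
Forward elimination and back-substitution give m_0 = 1094/29, m_1 = -796/29, m_2 = 350/29, m_3 = -1076/87.
On [0, 3], p(x) = 3 - 132/29·x + 175/29·x² - 1063/783·x³.
With x = 9/4: p(9/4) = 14559/1856.

7.8443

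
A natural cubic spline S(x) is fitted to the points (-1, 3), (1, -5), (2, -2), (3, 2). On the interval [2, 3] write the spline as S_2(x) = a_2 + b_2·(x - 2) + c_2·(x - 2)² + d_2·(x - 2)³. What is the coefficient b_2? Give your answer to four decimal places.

With σ_i denoting the second derivative at x_i, h_i = 2, 1, 1, and Δ_i = (y_(i+1) − y_i)/h_i = -4, 3, 4:
  2·σ_0 + 6·σ_1 + 1·σ_2 = 6(Δ_1 - Δ_0) = 42
  1·σ_1 + 4·σ_2 + 1·σ_3 = 6(Δ_2 - Δ_1) = 6
Natural end conditions: σ_0 = σ_3 = 0.
Solving: σ_0 = 0, σ_1 = 162/23, σ_2 = -6/23, σ_3 = 0.
On [2, 3], with S_2(x) = a_2 + b_2·(x - 2) + c_2·(x - 2)² + d_2·(x - 2)³: c_2 = σ_2/2 = -3/23, d_2 = (σ_3 - σ_2)/(6h_2) = 1/23, b_2 = Δ_2 - h_2(2σ_2 + σ_3)/6 = 94/23.

4.0870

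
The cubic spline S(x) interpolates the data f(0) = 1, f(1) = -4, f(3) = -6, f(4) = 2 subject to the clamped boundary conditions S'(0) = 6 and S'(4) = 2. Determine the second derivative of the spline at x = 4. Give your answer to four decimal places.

Put m_i = S'' at the i-th knot. Here h = (1, 2, 1) and Δ = (-5, -1, 8), so the interior equations h_(i-1)·m_(i-1) + 2(h_(i-1)+h_i)·m_i + h_i·m_(i+1) = 6(Δ_i − Δ_(i-1)) read
  1·m_0 + 6·m_1 + 2·m_2 = 6(Δ_1 - Δ_0) = 24
  2·m_1 + 6·m_2 + 1·m_3 = 6(Δ_2 - Δ_1) = 54
Clamped end conditions give two more equations: 2h_0·m_0 + h_0·m_1 = 6(Δ_0 - S'(0)) = -66 and h_2·m_2 + 2h_2·m_3 = 6(S'(4) - Δ_2) = -36.
Solving the tridiagonal system: m_0 = -1268/35, m_1 = 226/35, m_2 = 376/35, m_3 = -818/35.

-23.3714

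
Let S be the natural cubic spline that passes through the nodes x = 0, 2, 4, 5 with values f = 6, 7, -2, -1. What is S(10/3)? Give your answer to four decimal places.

0.2862

With σ_i denoting the second derivative at x_i, h_i = 2, 2, 1, and Δ_i = (y_(i+1) − y_i)/h_i = 1/2, -9/2, 1:
  2·σ_0 + 8·σ_1 + 2·σ_2 = 6(Δ_1 - Δ_0) = -30
  2·σ_1 + 6·σ_2 + 1·σ_3 = 6(Δ_2 - Δ_1) = 33
Natural end conditions: σ_0 = σ_3 = 0.
Solving the tridiagonal system: σ_0 = 0, σ_1 = -123/22, σ_2 = 81/11, σ_3 = 0.
On [2, 4], S(x) = 7 - 71/22·(x - 2) - 123/44·(x - 2)² + 95/88·(x - 2)³.
With (x - 2) = 4/3: S(10/3) = 85/297.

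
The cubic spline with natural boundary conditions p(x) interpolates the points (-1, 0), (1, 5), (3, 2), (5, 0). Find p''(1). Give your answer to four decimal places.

Put σ_i = p'' at the i-th knot. Here h = (2, 2, 2) and Δ = (5/2, -3/2, -1), so the interior equations h_(i-1)·σ_(i-1) + 2(h_(i-1)+h_i)·σ_i + h_i·σ_(i+1) = 6(Δ_i − Δ_(i-1)) read
  2·σ_0 + 8·σ_1 + 2·σ_2 = 6(Δ_1 - Δ_0) = -24
  2·σ_1 + 8·σ_2 + 2·σ_3 = 6(Δ_2 - Δ_1) = 3
Natural end conditions: σ_0 = σ_3 = 0.
Solving: σ_0 = 0, σ_1 = -33/10, σ_2 = 6/5, σ_3 = 0.

-3.3000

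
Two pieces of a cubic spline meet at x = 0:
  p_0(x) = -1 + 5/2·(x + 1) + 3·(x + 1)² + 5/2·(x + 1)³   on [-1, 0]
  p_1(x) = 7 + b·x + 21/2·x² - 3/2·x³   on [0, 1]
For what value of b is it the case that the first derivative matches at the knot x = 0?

16

p_0'(x) = 5/2 + 6·(x + 1) + 15/2·(x + 1)², so p_0'(0) = 16. On the right, p_1'(0) = b, so b = 16.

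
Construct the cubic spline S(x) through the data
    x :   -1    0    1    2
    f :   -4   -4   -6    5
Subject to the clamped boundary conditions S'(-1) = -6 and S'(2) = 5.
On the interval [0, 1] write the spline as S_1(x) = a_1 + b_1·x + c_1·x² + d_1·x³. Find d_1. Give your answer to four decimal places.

8.4000

Put M_i = S'' at the i-th knot. Here h = (1, 1, 1) and Δ = (0, -2, 11), so the interior equations h_(i-1)·M_(i-1) + 2(h_(i-1)+h_i)·M_i + h_i·M_(i+1) = 6(Δ_i − Δ_(i-1)) read
  1·M_0 + 4·M_1 + 1·M_2 = 6(Δ_1 - Δ_0) = -12
  1·M_1 + 4·M_2 + 1·M_3 = 6(Δ_2 - Δ_1) = 78
Clamped end conditions give two more equations: 2h_0·M_0 + h_0·M_1 = 6(Δ_0 - S'(-1)) = 36 and h_2·M_2 + 2h_2·M_3 = 6(S'(2) - Δ_2) = -36.
Solving: M_0 = 404/15, M_1 = -268/15, M_2 = 488/15, M_3 = -514/15.
On [0, 1], with S_1(x) = a_1 + b_1·x + c_1·x² + d_1·x³: c_1 = M_1/2 = -134/15, d_1 = (M_2 - M_1)/(6h_1) = 42/5, b_1 = Δ_1 - h_1(2M_1 + M_2)/6 = -22/15.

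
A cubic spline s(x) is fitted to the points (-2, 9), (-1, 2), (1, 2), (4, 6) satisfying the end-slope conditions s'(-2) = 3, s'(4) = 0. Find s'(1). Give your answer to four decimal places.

3.3684

Put M_i = s'' at the i-th knot. Here h = (1, 2, 3) and Δ = (-7, 0, 4/3), so the interior equations h_(i-1)·M_(i-1) + 2(h_(i-1)+h_i)·M_i + h_i·M_(i+1) = 6(Δ_i − Δ_(i-1)) read
  1·M_0 + 6·M_1 + 2·M_2 = 6(Δ_1 - Δ_0) = 42
  2·M_1 + 10·M_2 + 3·M_3 = 6(Δ_2 - Δ_1) = 8
Clamped end conditions give two more equations: 2h_0·M_0 + h_0·M_1 = 6(Δ_0 - s'(-2)) = -60 and h_2·M_2 + 2h_2·M_3 = 6(s'(4) - Δ_2) = -8.
Forward elimination and back-substitution give M_0 = -2102/57, M_1 = 784/57, M_2 = -104/57, M_3 = -8/19.
On [1, 4], s'(x) = b_2 + 2c_2·(x - 1) + 3d_2·(x - 1)² with b_2 = Δ_2 - h_2(2M_2 + M_3)/6 = 64/19, c_2 = M_2/2 = -52/57, d_2 = (M_3 - M_2)/(6h_2) = 40/513. So s'(1) = 64/19.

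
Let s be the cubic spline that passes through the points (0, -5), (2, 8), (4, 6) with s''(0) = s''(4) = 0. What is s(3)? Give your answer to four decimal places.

Write M_i for s''(x_i). With h_i = 2, 2 and divided differences Δ_i = 13/2, -1, the continuity of s' gives the tridiagonal system
  2·M_0 + 8·M_1 + 2·M_2 = 6(Δ_1 - Δ_0) = -45
Natural end conditions: M_0 = M_2 = 0.
Hence M_0 = 0, M_1 = -45/8, M_2 = 0.
On [2, 4], s(x) = 8 + 11/4·(x - 2) - 45/16·(x - 2)² + 15/32·(x - 2)³.
With (x - 2) = 1: s(3) = 269/32.

8.4063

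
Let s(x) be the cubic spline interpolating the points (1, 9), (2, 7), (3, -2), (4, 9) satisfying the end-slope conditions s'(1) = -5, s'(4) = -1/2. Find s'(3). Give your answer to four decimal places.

Let M_i = s''(x_i). Step sizes h_i = 1, 1, 1; slopes of the chords Δ_i = (y_(i+1) - y_i)/h_i = -2, -9, 11.
  1·M_0 + 4·M_1 + 1·M_2 = 6(Δ_1 - Δ_0) = -42
  1·M_1 + 4·M_2 + 1·M_3 = 6(Δ_2 - Δ_1) = 120
Clamped end conditions give two more equations: 2h_0·M_0 + h_0·M_1 = 6(Δ_0 - s'(1)) = 18 and h_2·M_2 + 2h_2·M_3 = 6(s'(4) - Δ_2) = -69.
Hence M_0 = 119/5, M_1 = -148/5, M_2 = 263/5, M_3 = -304/5.
On [3, 4], s'(x) = b_2 + 2c_2·(x - 3) + 3d_2·(x - 3)² with b_2 = Δ_2 - h_2(2M_2 + M_3)/6 = 18/5, c_2 = M_2/2 = 263/10, d_2 = (M_3 - M_2)/(6h_2) = -189/10. So s'(3) = 18/5.

3.6000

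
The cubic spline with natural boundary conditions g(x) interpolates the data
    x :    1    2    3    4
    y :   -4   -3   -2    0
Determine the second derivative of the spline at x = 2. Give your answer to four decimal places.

-0.4000

Put σ_i = g'' at the i-th knot. Here h = (1, 1, 1) and Δ = (1, 1, 2), so the interior equations h_(i-1)·σ_(i-1) + 2(h_(i-1)+h_i)·σ_i + h_i·σ_(i+1) = 6(Δ_i − Δ_(i-1)) read
  1·σ_0 + 4·σ_1 + 1·σ_2 = 6(Δ_1 - Δ_0) = 0
  1·σ_1 + 4·σ_2 + 1·σ_3 = 6(Δ_2 - Δ_1) = 6
Natural end conditions: σ_0 = σ_3 = 0.
Hence σ_0 = 0, σ_1 = -2/5, σ_2 = 8/5, σ_3 = 0.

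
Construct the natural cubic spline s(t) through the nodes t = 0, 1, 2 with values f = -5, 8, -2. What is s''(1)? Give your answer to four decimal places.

-34.5000

Let M_i = s''(x_i). Step sizes h_i = 1, 1; slopes of the chords Δ_i = (y_(i+1) - y_i)/h_i = 13, -10.
  1·M_0 + 4·M_1 + 1·M_2 = 6(Δ_1 - Δ_0) = -138
Natural end conditions: M_0 = M_2 = 0.
Forward elimination and back-substitution give M_0 = 0, M_1 = -69/2, M_2 = 0.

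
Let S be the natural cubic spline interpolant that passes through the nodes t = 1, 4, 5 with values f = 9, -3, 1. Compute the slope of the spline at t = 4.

2

Put m_i = S'' at the i-th knot. Here h = (3, 1) and Δ = (-4, 4), so the interior equations h_(i-1)·m_(i-1) + 2(h_(i-1)+h_i)·m_i + h_i·m_(i+1) = 6(Δ_i − Δ_(i-1)) read
  3·m_0 + 8·m_1 + 1·m_2 = 6(Δ_1 - Δ_0) = 48
Natural end conditions: m_0 = m_2 = 0.
Solving: m_0 = 0, m_1 = 6, m_2 = 0.
On [4, 5], S'(t) = b_1 + 2c_1·(t - 4) + 3d_1·(t - 4)² with b_1 = Δ_1 - h_1(2m_1 + m_2)/6 = 2, c_1 = m_1/2 = 3, d_1 = (m_2 - m_1)/(6h_1) = -1. So S'(4) = 2.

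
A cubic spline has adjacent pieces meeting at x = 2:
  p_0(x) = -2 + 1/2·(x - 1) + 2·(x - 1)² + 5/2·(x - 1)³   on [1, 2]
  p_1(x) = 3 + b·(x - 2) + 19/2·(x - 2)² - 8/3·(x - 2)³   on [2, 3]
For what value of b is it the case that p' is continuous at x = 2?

12

p_0'(x) = 1/2 + 4·(x - 1) + 15/2·(x - 1)², so p_0'(2) = 12. On the right, p_1'(2) = b, so b = 12.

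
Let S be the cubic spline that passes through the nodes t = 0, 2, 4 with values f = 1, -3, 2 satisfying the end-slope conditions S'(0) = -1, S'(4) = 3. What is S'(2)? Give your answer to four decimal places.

With M_i denoting the second derivative at x_i, h_i = 2, 2, and Δ_i = (y_(i+1) − y_i)/h_i = -2, 5/2:
  2·M_0 + 8·M_1 + 2·M_2 = 6(Δ_1 - Δ_0) = 27
Clamped end conditions give two more equations: 2h_0·M_0 + h_0·M_1 = 6(Δ_0 - S'(0)) = -6 and h_1·M_1 + 2h_1·M_2 = 6(S'(4) - Δ_1) = 3.
Forward elimination and back-substitution give M_0 = -31/8, M_1 = 19/4, M_2 = -13/8.
On [2, 4], S'(t) = b_1 + 2c_1·(t - 2) + 3d_1·(t - 2)² with b_1 = Δ_1 - h_1(2M_1 + M_2)/6 = -1/8, c_1 = M_1/2 = 19/8, d_1 = (M_2 - M_1)/(6h_1) = -17/32. So S'(2) = -1/8.

-0.1250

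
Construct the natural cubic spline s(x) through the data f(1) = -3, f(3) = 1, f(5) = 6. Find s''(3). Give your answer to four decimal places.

Let m_i = s''(x_i). Step sizes h_i = 2, 2; slopes of the chords Δ_i = (y_(i+1) - y_i)/h_i = 2, 5/2.
  2·m_0 + 8·m_1 + 2·m_2 = 6(Δ_1 - Δ_0) = 3
Natural end conditions: m_0 = m_2 = 0.
Solving: m_0 = 0, m_1 = 3/8, m_2 = 0.

0.3750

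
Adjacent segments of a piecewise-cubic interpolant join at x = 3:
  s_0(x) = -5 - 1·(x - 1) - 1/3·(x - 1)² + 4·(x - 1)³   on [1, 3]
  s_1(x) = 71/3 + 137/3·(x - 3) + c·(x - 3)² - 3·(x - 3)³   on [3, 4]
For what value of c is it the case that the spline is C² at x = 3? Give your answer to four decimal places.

s_0''(x) = -2/3 + 24·(x - 1), so s_0''(3) = 142/3. On the right, s_1''(3) = 2c, so c = 71/3.

23.6667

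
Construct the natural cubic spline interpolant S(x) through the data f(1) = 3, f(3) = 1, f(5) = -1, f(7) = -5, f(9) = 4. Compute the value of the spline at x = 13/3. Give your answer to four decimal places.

0.1111

Let m_i = S''(x_i). Step sizes h_i = 2, 2, 2, 2; slopes of the chords Δ_i = (y_(i+1) - y_i)/h_i = -1, -1, -2, 9/2.
  2·m_0 + 8·m_1 + 2·m_2 = 6(Δ_1 - Δ_0) = 0
  2·m_1 + 8·m_2 + 2·m_3 = 6(Δ_2 - Δ_1) = -6
  2·m_2 + 8·m_3 + 2·m_4 = 6(Δ_3 - Δ_2) = 39
Natural end conditions: m_0 = m_4 = 0.
Solving the tridiagonal system: m_0 = 0, m_1 = 9/16, m_2 = -9/4, m_3 = 87/16, m_4 = 0.
On [3, 5], S(x) = 1 - 5/8·(x - 3) + 9/32·(x - 3)² - 15/64·(x - 3)³.
With (x - 3) = 4/3: S(13/3) = 1/9.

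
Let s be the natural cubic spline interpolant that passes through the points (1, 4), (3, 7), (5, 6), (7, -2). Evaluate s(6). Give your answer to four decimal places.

Let σ_i = s''(x_i). Step sizes h_i = 2, 2, 2; slopes of the chords Δ_i = (y_(i+1) - y_i)/h_i = 3/2, -1/2, -4.
  2·σ_0 + 8·σ_1 + 2·σ_2 = 6(Δ_1 - Δ_0) = -12
  2·σ_1 + 8·σ_2 + 2·σ_3 = 6(Δ_2 - Δ_1) = -21
Natural end conditions: σ_0 = σ_3 = 0.
Forward elimination and back-substitution give σ_0 = 0, σ_1 = -9/10, σ_2 = -12/5, σ_3 = 0.
On [5, 7], s(t) = 6 - 12/5·(t - 5) - 6/5·(t - 5)² + 1/5·(t - 5)³.
With (t - 5) = 1: s(6) = 13/5.

2.6000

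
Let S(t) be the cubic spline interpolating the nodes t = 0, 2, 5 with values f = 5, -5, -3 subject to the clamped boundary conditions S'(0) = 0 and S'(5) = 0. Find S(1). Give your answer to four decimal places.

Let m_i = S''(x_i). Step sizes h_i = 2, 3; slopes of the chords Δ_i = (y_(i+1) - y_i)/h_i = -5, 2/3.
  2·m_0 + 10·m_1 + 3·m_2 = 6(Δ_1 - Δ_0) = 34
Clamped end conditions give two more equations: 2h_0·m_0 + h_0·m_1 = 6(Δ_0 - S'(0)) = -30 and h_1·m_1 + 2h_1·m_2 = 6(S'(5) - Δ_1) = -4.
Solving the tridiagonal system: m_0 = -109/10, m_1 = 34/5, m_2 = -61/15.
On [0, 2], S(t) = 5 + 0·t - 109/20·t² + 59/40·t³.
With t = 1: S(1) = 41/40.

1.0250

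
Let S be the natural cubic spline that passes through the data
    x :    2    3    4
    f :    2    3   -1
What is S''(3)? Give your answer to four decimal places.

-7.5000

Let M_i = S''(x_i). Step sizes h_i = 1, 1; slopes of the chords Δ_i = (y_(i+1) - y_i)/h_i = 1, -4.
  1·M_0 + 4·M_1 + 1·M_2 = 6(Δ_1 - Δ_0) = -30
Natural end conditions: M_0 = M_2 = 0.
Forward elimination and back-substitution give M_0 = 0, M_1 = -15/2, M_2 = 0.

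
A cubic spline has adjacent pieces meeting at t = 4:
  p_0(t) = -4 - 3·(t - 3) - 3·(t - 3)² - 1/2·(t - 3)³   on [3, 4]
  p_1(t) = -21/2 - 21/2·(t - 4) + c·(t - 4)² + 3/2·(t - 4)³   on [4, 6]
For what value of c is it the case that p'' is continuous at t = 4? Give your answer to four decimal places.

-4.5000

p_0''(t) = -6 - 3·(t - 3), so p_0''(4) = -9. On the right, p_1''(4) = 2c, so c = -9/2.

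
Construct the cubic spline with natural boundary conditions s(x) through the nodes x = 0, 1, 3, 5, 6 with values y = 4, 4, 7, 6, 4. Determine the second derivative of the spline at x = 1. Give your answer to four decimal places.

2.1000

With M_i denoting the second derivative at x_i, h_i = 1, 2, 2, 1, and Δ_i = (y_(i+1) − y_i)/h_i = 0, 3/2, -1/2, -2:
  1·M_0 + 6·M_1 + 2·M_2 = 6(Δ_1 - Δ_0) = 9
  2·M_1 + 8·M_2 + 2·M_3 = 6(Δ_2 - Δ_1) = -12
  2·M_2 + 6·M_3 + 1·M_4 = 6(Δ_3 - Δ_2) = -9
Natural end conditions: M_0 = M_4 = 0.
Forward elimination and back-substitution give M_0 = 0, M_1 = 21/10, M_2 = -9/5, M_3 = -9/10, M_4 = 0.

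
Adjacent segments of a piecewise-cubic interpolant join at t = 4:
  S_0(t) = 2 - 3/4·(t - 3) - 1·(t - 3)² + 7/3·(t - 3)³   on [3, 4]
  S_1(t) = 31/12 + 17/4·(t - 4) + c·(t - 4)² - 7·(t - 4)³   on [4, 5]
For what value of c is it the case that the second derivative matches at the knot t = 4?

S_0''(t) = -2 + 14·(t - 3), so S_0''(4) = 12. On the right, S_1''(4) = 2c, so c = 6.

6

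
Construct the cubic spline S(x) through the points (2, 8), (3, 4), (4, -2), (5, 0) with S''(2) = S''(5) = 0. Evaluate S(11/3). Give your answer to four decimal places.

Put m_i = S'' at the i-th knot. Here h = (1, 1, 1) and Δ = (-4, -6, 2), so the interior equations h_(i-1)·m_(i-1) + 2(h_(i-1)+h_i)·m_i + h_i·m_(i+1) = 6(Δ_i − Δ_(i-1)) read
  1·m_0 + 4·m_1 + 1·m_2 = 6(Δ_1 - Δ_0) = -12
  1·m_1 + 4·m_2 + 1·m_3 = 6(Δ_2 - Δ_1) = 48
Natural end conditions: m_0 = m_3 = 0.
Forward elimination and back-substitution give m_0 = 0, m_1 = -32/5, m_2 = 68/5, m_3 = 0.
On [3, 4], S(x) = 4 - 92/15·(x - 3) - 16/5·(x - 3)² + 10/3·(x - 3)³.
With (x - 3) = 2/3: S(11/3) = -212/405.

-0.5235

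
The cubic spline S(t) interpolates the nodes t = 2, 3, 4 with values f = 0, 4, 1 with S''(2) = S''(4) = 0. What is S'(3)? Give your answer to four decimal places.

Put M_i = S'' at the i-th knot. Here h = (1, 1) and Δ = (4, -3), so the interior equations h_(i-1)·M_(i-1) + 2(h_(i-1)+h_i)·M_i + h_i·M_(i+1) = 6(Δ_i − Δ_(i-1)) read
  1·M_0 + 4·M_1 + 1·M_2 = 6(Δ_1 - Δ_0) = -42
Natural end conditions: M_0 = M_2 = 0.
Solving: M_0 = 0, M_1 = -21/2, M_2 = 0.
On [3, 4], S'(t) = b_1 + 2c_1·(t - 3) + 3d_1·(t - 3)² with b_1 = Δ_1 - h_1(2M_1 + M_2)/6 = 1/2, c_1 = M_1/2 = -21/4, d_1 = (M_2 - M_1)/(6h_1) = 7/4. So S'(3) = 1/2.

0.5000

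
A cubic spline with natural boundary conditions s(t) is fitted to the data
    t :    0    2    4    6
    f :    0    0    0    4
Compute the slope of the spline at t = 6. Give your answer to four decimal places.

Write σ_i for s''(x_i). With h_i = 2, 2, 2 and divided differences Δ_i = 0, 0, 2, the continuity of s' gives the tridiagonal system
  2·σ_0 + 8·σ_1 + 2·σ_2 = 6(Δ_1 - Δ_0) = 0
  2·σ_1 + 8·σ_2 + 2·σ_3 = 6(Δ_2 - Δ_1) = 12
Natural end conditions: σ_0 = σ_3 = 0.
Solving the tridiagonal system: σ_0 = 0, σ_1 = -2/5, σ_2 = 8/5, σ_3 = 0.
On [4, 6], s'(t) = b_2 + 2c_2·(t - 4) + 3d_2·(t - 4)² with b_2 = Δ_2 - h_2(2σ_2 + σ_3)/6 = 14/15, c_2 = σ_2/2 = 4/5, d_2 = (σ_3 - σ_2)/(6h_2) = -2/15. So s'(6) = 38/15.

2.5333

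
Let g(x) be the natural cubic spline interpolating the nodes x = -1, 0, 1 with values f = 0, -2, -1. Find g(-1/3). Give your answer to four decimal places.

-1.6111

With σ_i denoting the second derivative at x_i, h_i = 1, 1, and Δ_i = (y_(i+1) − y_i)/h_i = -2, 1:
  1·σ_0 + 4·σ_1 + 1·σ_2 = 6(Δ_1 - Δ_0) = 18
Natural end conditions: σ_0 = σ_2 = 0.
Solving: σ_0 = 0, σ_1 = 9/2, σ_2 = 0.
On [-1, 0], g(x) = 0 - 11/4·(x + 1) + 0·(x + 1)² + 3/4·(x + 1)³.
With (x + 1) = 2/3: g(-1/3) = -29/18.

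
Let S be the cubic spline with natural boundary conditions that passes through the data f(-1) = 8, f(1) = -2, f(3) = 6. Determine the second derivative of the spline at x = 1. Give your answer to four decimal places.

Let M_i = S''(x_i). Step sizes h_i = 2, 2; slopes of the chords Δ_i = (y_(i+1) - y_i)/h_i = -5, 4.
  2·M_0 + 8·M_1 + 2·M_2 = 6(Δ_1 - Δ_0) = 54
Natural end conditions: M_0 = M_2 = 0.
Forward elimination and back-substitution give M_0 = 0, M_1 = 27/4, M_2 = 0.

6.7500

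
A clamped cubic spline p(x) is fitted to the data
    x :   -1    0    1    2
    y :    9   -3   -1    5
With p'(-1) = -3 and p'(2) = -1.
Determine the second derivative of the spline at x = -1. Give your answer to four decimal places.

Let m_i = p''(x_i). Step sizes h_i = 1, 1, 1; slopes of the chords Δ_i = (y_(i+1) - y_i)/h_i = -12, 2, 6.
  1·m_0 + 4·m_1 + 1·m_2 = 6(Δ_1 - Δ_0) = 84
  1·m_1 + 4·m_2 + 1·m_3 = 6(Δ_2 - Δ_1) = 24
Clamped end conditions give two more equations: 2h_0·m_0 + h_0·m_1 = 6(Δ_0 - p'(-1)) = -54 and h_2·m_2 + 2h_2·m_3 = 6(p'(2) - Δ_2) = -42.
Solving: m_0 = -634/15, m_1 = 458/15, m_2 = 62/15, m_3 = -346/15.

-42.2667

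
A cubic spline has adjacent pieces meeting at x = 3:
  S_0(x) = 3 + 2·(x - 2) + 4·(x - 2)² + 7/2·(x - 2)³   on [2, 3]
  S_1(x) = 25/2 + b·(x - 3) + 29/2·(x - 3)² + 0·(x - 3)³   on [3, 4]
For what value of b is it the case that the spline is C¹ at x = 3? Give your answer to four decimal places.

S_0'(x) = 2 + 8·(x - 2) + 21/2·(x - 2)², so S_0'(3) = 41/2. On the right, S_1'(3) = b, so b = 41/2.

20.5000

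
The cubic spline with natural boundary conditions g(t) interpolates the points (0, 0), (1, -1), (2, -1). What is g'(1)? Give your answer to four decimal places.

With m_i denoting the second derivative at x_i, h_i = 1, 1, and Δ_i = (y_(i+1) − y_i)/h_i = -1, 0:
  1·m_0 + 4·m_1 + 1·m_2 = 6(Δ_1 - Δ_0) = 6
Natural end conditions: m_0 = m_2 = 0.
Solving the tridiagonal system: m_0 = 0, m_1 = 3/2, m_2 = 0.
On [1, 2], g'(t) = b_1 + 2c_1·(t - 1) + 3d_1·(t - 1)² with b_1 = Δ_1 - h_1(2m_1 + m_2)/6 = -1/2, c_1 = m_1/2 = 3/4, d_1 = (m_2 - m_1)/(6h_1) = -1/4. So g'(1) = -1/2.

-0.5000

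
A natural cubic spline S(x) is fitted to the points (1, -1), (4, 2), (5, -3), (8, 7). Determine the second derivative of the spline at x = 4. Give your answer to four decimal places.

Let σ_i = S''(x_i). Step sizes h_i = 3, 1, 3; slopes of the chords Δ_i = (y_(i+1) - y_i)/h_i = 1, -5, 10/3.
  3·σ_0 + 8·σ_1 + 1·σ_2 = 6(Δ_1 - Δ_0) = -36
  1·σ_1 + 8·σ_2 + 3·σ_3 = 6(Δ_2 - Δ_1) = 50
Natural end conditions: σ_0 = σ_3 = 0.
Solving the tridiagonal system: σ_0 = 0, σ_1 = -338/63, σ_2 = 436/63, σ_3 = 0.

-5.3651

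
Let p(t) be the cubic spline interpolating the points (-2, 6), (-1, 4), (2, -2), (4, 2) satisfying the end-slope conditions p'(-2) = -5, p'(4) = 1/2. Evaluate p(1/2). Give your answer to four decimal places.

0.2861

Write σ_i for p''(x_i). With h_i = 1, 3, 2 and divided differences Δ_i = -2, -2, 2, the continuity of p' gives the tridiagonal system
  1·σ_0 + 8·σ_1 + 3·σ_2 = 6(Δ_1 - Δ_0) = 0
  3·σ_1 + 10·σ_2 + 2·σ_3 = 6(Δ_2 - Δ_1) = 24
Clamped end conditions give two more equations: 2h_0·σ_0 + h_0·σ_1 = 6(Δ_0 - p'(-2)) = 18 and h_2·σ_2 + 2h_2·σ_3 = 6(p'(4) - Δ_2) = -9.
Solving: σ_0 = 271/26, σ_1 = -37/13, σ_2 = 107/26, σ_3 = -56/13.
On [-1, 2], p(t) = 4 - 63/52·(t + 1) - 37/26·(t + 1)² + 181/468·(t + 1)³.
With (t + 1) = 3/2: p(1/2) = 119/416.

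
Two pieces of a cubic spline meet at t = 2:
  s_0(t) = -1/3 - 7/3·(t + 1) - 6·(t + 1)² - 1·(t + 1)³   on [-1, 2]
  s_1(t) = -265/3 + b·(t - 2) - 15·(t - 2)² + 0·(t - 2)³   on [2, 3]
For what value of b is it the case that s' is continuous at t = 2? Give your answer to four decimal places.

s_0'(t) = -7/3 - 12·(t + 1) - 3·(t + 1)², so s_0'(2) = -196/3. On the right, s_1'(2) = b, so b = -196/3.

-65.3333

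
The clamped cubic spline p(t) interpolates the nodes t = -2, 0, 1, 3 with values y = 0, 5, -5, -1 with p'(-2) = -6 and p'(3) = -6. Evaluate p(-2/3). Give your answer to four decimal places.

With M_i denoting the second derivative at x_i, h_i = 2, 1, 2, and Δ_i = (y_(i+1) − y_i)/h_i = 5/2, -10, 2:
  2·M_0 + 6·M_1 + 1·M_2 = 6(Δ_1 - Δ_0) = -75
  1·M_1 + 6·M_2 + 2·M_3 = 6(Δ_2 - Δ_1) = 72
Clamped end conditions give two more equations: 2h_0·M_0 + h_0·M_1 = 6(Δ_0 - p'(-2)) = 51 and h_2·M_2 + 2h_2·M_3 = 6(p'(3) - Δ_2) = -48.
Solving the tridiagonal system: M_0 = 807/32, M_1 = -399/16, M_2 = 387/16, M_3 = -771/32.
On [-2, 0], p(t) = 0 - 6·(t + 2) + 807/64·(t + 2)² - 535/128·(t + 2)³.
With (t + 2) = 4/3: p(-2/3) = 487/108.

4.5093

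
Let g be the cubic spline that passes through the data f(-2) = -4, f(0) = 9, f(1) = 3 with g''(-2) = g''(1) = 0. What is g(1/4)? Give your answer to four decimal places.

Write σ_i for g''(x_i). With h_i = 2, 1 and divided differences Δ_i = 13/2, -6, the continuity of g' gives the tridiagonal system
  2·σ_0 + 6·σ_1 + 1·σ_2 = 6(Δ_1 - Δ_0) = -75
Natural end conditions: σ_0 = σ_2 = 0.
Hence σ_0 = 0, σ_1 = -25/2, σ_2 = 0.
On [0, 1], g(t) = 9 - 11/6·t - 25/4·t² + 25/12·t³.
With t = 1/4: g(1/4) = 2095/256.

8.1836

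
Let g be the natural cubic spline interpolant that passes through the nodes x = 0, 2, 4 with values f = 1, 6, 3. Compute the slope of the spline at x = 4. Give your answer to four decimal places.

-2.5000

Put M_i = g'' at the i-th knot. Here h = (2, 2) and Δ = (5/2, -3/2), so the interior equations h_(i-1)·M_(i-1) + 2(h_(i-1)+h_i)·M_i + h_i·M_(i+1) = 6(Δ_i − Δ_(i-1)) read
  2·M_0 + 8·M_1 + 2·M_2 = 6(Δ_1 - Δ_0) = -24
Natural end conditions: M_0 = M_2 = 0.
Hence M_0 = 0, M_1 = -3, M_2 = 0.
On [2, 4], g'(x) = b_1 + 2c_1·(x - 2) + 3d_1·(x - 2)² with b_1 = Δ_1 - h_1(2M_1 + M_2)/6 = 1/2, c_1 = M_1/2 = -3/2, d_1 = (M_2 - M_1)/(6h_1) = 1/4. So g'(4) = -5/2.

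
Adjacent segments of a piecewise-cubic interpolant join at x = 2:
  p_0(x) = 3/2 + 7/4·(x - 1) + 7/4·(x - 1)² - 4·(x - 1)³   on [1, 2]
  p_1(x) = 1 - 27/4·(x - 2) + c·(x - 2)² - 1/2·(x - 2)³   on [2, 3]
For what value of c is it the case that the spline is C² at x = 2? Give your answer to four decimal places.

p_0''(x) = 7/2 - 24·(x - 1), so p_0''(2) = -41/2. On the right, p_1''(2) = 2c, so c = -41/4.

-10.2500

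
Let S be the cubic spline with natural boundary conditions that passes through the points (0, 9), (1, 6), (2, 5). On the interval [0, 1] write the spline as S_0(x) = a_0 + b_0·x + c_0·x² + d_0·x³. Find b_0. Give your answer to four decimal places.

Write M_i for S''(x_i). With h_i = 1, 1 and divided differences Δ_i = -3, -1, the continuity of S' gives the tridiagonal system
  1·M_0 + 4·M_1 + 1·M_2 = 6(Δ_1 - Δ_0) = 12
Natural end conditions: M_0 = M_2 = 0.
Hence M_0 = 0, M_1 = 3, M_2 = 0.
On [0, 1], with S_0(x) = a_0 + b_0·x + c_0·x² + d_0·x³: c_0 = M_0/2 = 0, d_0 = (M_1 - M_0)/(6h_0) = 1/2, b_0 = Δ_0 - h_0(2M_0 + M_1)/6 = -7/2.

-3.5000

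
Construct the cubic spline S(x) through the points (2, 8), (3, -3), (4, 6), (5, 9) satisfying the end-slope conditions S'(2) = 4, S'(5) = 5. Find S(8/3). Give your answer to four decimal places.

0.8494

Let M_i = S''(x_i). Step sizes h_i = 1, 1, 1; slopes of the chords Δ_i = (y_(i+1) - y_i)/h_i = -11, 9, 3.
  1·M_0 + 4·M_1 + 1·M_2 = 6(Δ_1 - Δ_0) = 120
  1·M_1 + 4·M_2 + 1·M_3 = 6(Δ_2 - Δ_1) = -36
Clamped end conditions give two more equations: 2h_0·M_0 + h_0·M_1 = 6(Δ_0 - S'(2)) = -90 and h_2·M_2 + 2h_2·M_3 = 6(S'(5) - Δ_2) = 12.
Forward elimination and back-substitution give M_0 = -1088/15, M_1 = 826/15, M_2 = -416/15, M_3 = 298/15.
On [2, 3], S(x) = 8 + 4·(x - 2) - 544/15·(x - 2)² + 319/15·(x - 2)³.
With (x - 2) = 2/3: S(8/3) = 344/405.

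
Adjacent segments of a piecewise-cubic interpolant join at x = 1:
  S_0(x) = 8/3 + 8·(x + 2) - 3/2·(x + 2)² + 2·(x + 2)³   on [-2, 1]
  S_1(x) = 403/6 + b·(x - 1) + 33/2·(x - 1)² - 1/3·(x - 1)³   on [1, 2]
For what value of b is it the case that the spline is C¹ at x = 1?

S_0'(x) = 8 - 3·(x + 2) + 6·(x + 2)², so S_0'(1) = 53. On the right, S_1'(1) = b, so b = 53.

53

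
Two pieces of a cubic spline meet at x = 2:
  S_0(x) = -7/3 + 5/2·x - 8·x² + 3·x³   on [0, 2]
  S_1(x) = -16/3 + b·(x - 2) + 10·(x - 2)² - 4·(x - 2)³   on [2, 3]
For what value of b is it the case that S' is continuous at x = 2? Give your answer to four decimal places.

S_0'(x) = 5/2 - 16·x + 9·x², so S_0'(2) = 13/2. On the right, S_1'(2) = b, so b = 13/2.

6.5000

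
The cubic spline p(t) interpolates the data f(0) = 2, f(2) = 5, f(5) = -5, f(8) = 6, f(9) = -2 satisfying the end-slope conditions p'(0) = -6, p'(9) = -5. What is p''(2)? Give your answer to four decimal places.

-8.8095

With σ_i denoting the second derivative at x_i, h_i = 2, 3, 3, 1, and Δ_i = (y_(i+1) − y_i)/h_i = 3/2, -10/3, 11/3, -8:
  2·σ_0 + 10·σ_1 + 3·σ_2 = 6(Δ_1 - Δ_0) = -29
  3·σ_1 + 12·σ_2 + 3·σ_3 = 6(Δ_2 - Δ_1) = 42
  3·σ_2 + 8·σ_3 + 1·σ_4 = 6(Δ_3 - Δ_2) = -70
Clamped end conditions give two more equations: 2h_0·σ_0 + h_0·σ_1 = 6(Δ_0 - p'(0)) = 45 and h_3·σ_3 + 2h_3·σ_4 = 6(p'(9) - Δ_3) = 18.
Solving the tridiagonal system: σ_0 = 1315/84, σ_1 = -185/21, σ_2 = 389/42, σ_3 = -299/21, σ_4 = 677/42.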